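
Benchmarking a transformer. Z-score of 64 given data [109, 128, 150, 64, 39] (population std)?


μ = 98, σ = 40.895
z = (64 - 98)/40.895 = -0.8314

-0.8314


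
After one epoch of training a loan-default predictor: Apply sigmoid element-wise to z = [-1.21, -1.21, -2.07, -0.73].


σ(-1.21) = 1/(1+e^1.21) = 0.2297
σ(-1.21) = 1/(1+e^1.21) = 0.2297
σ(-2.07) = 1/(1+e^2.07) = 0.112
σ(-0.73) = 1/(1+e^0.73) = 0.3252
result = [0.2297, 0.2297, 0.112, 0.3252]

[0.2297, 0.2297, 0.112, 0.3252]


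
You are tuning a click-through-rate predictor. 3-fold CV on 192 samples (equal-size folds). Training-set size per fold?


Fold size = 192/3 = 64
Training per fold = 192 - 64 = 128

128


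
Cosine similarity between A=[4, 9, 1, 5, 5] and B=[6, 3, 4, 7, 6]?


A·B = 4·6 + 9·3 + 1·4 + 5·7 + 5·6 = 120
‖A‖ = √148 = 12.1655, ‖B‖ = √146 = 12.083
cos = 120/(√148·√146) = 120/√21608 = 0.8163

0.8163


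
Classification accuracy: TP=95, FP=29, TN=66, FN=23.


Accuracy = (TP+TN)/(TP+TN+FP+FN)
= (95+66)/(213)
= 161/213 = 75.59%

75.59%


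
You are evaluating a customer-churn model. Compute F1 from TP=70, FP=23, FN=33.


Precision = 70/93 = 0.7527
Recall = 70/103 = 0.6796
F1 = 2·P·R/(P+R) = 2·TP/(2·TP+FP+FN) = 140/(140+23+33) = 140/196 = 0.7143

0.7143


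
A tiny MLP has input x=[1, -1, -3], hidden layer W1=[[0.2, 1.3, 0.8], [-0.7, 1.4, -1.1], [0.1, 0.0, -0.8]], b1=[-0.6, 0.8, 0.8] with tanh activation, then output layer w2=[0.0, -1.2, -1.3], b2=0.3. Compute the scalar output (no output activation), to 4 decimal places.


z1[0] = (0.2)·(1) + (1.3)·(-1) + (0.8)·(-3) - 0.6 = -4.1
z1[1] = (-0.7)·(1) + (1.4)·(-1) + (-1.1)·(-3) + 0.8 = 2.0
z1[2] = (0.1)·(1) + (0.0)·(-1) + (-0.8)·(-3) + 0.8 = 3.3
h = tanh(z1) = [-0.9995, 0.964, 0.9973]
output = (0.0)·(-0.9995) + (-1.2)·(0.964) + (-1.3)·(0.9973) + 0.3 = -2.1533

-2.1533


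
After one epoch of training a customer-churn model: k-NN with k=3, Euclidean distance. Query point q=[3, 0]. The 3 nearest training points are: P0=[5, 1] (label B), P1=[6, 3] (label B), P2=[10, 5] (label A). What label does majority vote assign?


d(q,P0) = 2.2361  (label B)
d(q,P1) = 4.2426  (label B)
d(q,P2) = 8.6023  (label A)
Votes: A=1, B=2
Majority → B

B


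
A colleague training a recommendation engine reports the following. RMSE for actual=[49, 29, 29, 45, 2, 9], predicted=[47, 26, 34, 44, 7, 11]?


MSE = 68/6 = 11.3333
RMSE = √(68/6) = 3.3665

3.3665


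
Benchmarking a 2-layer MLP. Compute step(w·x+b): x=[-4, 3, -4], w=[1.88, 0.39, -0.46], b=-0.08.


z = (-4)·(1.88) + (3)·(0.39) + (-4)·(-0.46) - 0.08
  = -4.59
step(z) = 0 (z<0)

0


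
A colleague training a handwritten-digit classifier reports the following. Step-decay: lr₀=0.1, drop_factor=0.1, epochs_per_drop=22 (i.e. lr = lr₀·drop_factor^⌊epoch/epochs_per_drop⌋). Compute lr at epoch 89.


n_drops = ⌊89/22⌋ = 4
lr = 0.1·0.1^4 = 0.1·0.0001 = 0.00001

0.00001


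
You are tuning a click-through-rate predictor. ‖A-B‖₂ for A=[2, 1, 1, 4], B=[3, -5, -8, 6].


d = √((2-3)² + (1+ 5)² + (1+ 8)² + (4-6)²)
  = √(1 + 36 + 81 + 4)
  = √122 = 11.0454

11.0454


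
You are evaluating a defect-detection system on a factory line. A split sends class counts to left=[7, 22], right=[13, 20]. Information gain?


Parent = [20, 42], H_parent = 0.9072
H_left = 0.7973 (n=29), H_right = 0.9673 (n=33)
H_children = (29/62)·0.7973 + (33/62)·0.9673 = 0.8878
IG = 0.9072 - 0.8878 = 0.0194

0.0194


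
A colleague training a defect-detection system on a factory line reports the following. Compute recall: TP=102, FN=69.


Recall = TP/(TP+FN)
= 102/(102+69)
= 102/171 = 59.65%

59.65%


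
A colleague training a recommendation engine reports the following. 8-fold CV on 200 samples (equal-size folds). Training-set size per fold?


Fold size = 200/8 = 25
Training per fold = 200 - 25 = 175

175


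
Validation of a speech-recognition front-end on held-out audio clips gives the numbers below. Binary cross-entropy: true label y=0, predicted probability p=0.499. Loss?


BCE = -[y·ln(p) + (1-y)·ln(1-p)]
= -0 - 1·ln(1-0.499)
= -ln(0.501) = 0.6911

0.6911


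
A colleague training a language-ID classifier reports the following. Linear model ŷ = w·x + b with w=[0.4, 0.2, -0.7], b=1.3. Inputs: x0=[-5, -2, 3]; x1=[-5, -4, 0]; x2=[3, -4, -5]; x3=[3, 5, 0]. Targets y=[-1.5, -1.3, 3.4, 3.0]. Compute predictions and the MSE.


ŷ0 = (0.4)·(-5) + (0.2)·(-2) + (-0.7)·(3) + 1.3 = -3.2
ŷ1 = (0.4)·(-5) + (0.2)·(-4) + (-0.7)·(0) + 1.3 = -1.5
ŷ2 = (0.4)·(3) + (0.2)·(-4) + (-0.7)·(-5) + 1.3 = 5.2
ŷ3 = (0.4)·(3) + (0.2)·(5) + (-0.7)·(0) + 1.3 = 3.5
errors² = [2.89, 0.04, 3.24, 0.25]
MSE = 6.4200/4 = 1.605

1.605


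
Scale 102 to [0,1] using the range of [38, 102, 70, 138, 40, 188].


min=38, max=188
(102-38)/(188-38) = 64/150 = 0.4267

0.4267


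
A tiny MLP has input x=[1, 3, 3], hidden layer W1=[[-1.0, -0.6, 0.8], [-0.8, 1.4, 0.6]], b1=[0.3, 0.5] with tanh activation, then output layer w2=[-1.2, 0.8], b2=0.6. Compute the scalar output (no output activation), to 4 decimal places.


z1[0] = (-1.0)·(1) + (-0.6)·(3) + (0.8)·(3) + 0.3 = -0.1
z1[1] = (-0.8)·(1) + (1.4)·(3) + (0.6)·(3) + 0.5 = 5.7
h = tanh(z1) = [-0.0997, 1.0]
output = (-1.2)·(-0.0997) + (0.8)·(1.0) + 0.6 = 1.5196

1.5196


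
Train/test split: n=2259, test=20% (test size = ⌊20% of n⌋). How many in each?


Test = ⌊2259·20/100⌋ = 451
Train = 2259 - 451 = 1808

Train: 1808, Test: 451


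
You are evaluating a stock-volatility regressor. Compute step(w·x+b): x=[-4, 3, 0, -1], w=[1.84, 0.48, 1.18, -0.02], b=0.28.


z = (-4)·(1.84) + (3)·(0.48) + (0)·(1.18) + (-1)·(-0.02) + 0.28
  = -5.62
step(z) = 0 (z<0)

0


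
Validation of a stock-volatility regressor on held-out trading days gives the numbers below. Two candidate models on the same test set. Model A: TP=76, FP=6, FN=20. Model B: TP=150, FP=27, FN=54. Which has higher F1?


Model A: P=76/82=0.9268, R=76/96=0.7917, F1=2PR/(P+R)=2TP/(2TP+FP+FN)=152/178=0.8539
Model B: P=150/177=0.8475, R=150/204=0.7353, F1=2PR/(P+R)=2TP/(2TP+FP+FN)=300/381=0.7874
0.8539 > 0.7874 → Model A

Model A


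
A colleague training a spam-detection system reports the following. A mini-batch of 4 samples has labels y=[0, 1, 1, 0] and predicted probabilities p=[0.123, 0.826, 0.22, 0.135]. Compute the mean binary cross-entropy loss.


L[0] = -ln(1-0.123) = -ln(0.877) = 0.1312
L[1] = -ln(0.826) = 0.1912
L[2] = -ln(0.22) = 1.5141
L[3] = -ln(1-0.135) = -ln(0.865) = 0.145
mean = (0.1312 + 0.1912 + 1.5141 + 0.145)/4 = 0.4954

0.4954


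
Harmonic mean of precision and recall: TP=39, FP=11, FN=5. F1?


Precision = 39/50 = 0.78
Recall = 39/44 = 0.8864
F1 = 2·P·R/(P+R) = 2·TP/(2·TP+FP+FN) = 78/(78+11+5) = 78/94 = 0.8298

0.8298


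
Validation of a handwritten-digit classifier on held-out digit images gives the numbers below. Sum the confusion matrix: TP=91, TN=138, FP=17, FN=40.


Total = TP + TN + FP + FN
= 91 + 138 + 17 + 40
= 286
(Predicted positive: 108, predicted negative: 178)

286


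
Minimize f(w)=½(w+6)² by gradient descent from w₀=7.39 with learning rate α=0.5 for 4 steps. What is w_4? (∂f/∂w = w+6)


step 1: grad = 7.39+6 = 13.39; w = 7.39 - 0.5·(13.39) = 0.695
step 2: grad = 0.695+6 = 6.695; w = 0.695 - 0.5·(6.695) = -2.6525
step 3: grad = -2.6525+6 = 3.3475; w = -2.6525 - 0.5·(3.3475) = -4.32625
step 4: grad = -4.32625+6 = 1.67375; w = -4.32625 - 0.5·(1.67375) = -5.163125

-5.163125


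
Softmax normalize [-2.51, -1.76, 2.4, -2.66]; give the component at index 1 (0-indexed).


Exponentials: e^-2.51=0.0813, e^-1.76=0.172, e^2.4=11.0232, e^-2.66=0.0699
Sum = 11.3464
Softmax = [0.0072, 0.0152, 0.9715, 0.0062]
p[1] = 0.172/11.3464 = 0.0152

0.0152


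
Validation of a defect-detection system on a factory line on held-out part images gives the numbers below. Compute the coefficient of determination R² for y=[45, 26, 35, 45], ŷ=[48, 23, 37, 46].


ȳ = 37.75
SS_res = Σ(y-ŷ)² = 23
SS_tot = Σ(y-ȳ)² = 250.75
R² = 1 - SS_res/SS_tot = 1 - 0.0917 = 0.9083

0.9083


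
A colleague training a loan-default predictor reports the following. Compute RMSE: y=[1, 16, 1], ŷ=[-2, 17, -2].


MSE = 19/3 = 6.3333
RMSE = √(19/3) = 2.5166

2.5166


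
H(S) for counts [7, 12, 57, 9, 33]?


Probabilities: [7/118, 12/118, 57/118, 9/118, 33/118] ≈ [0.0593, 0.1017, 0.4831, 0.0763, 0.2797]
H = -((7/118)·log₂(7/118) + (12/118)·log₂(12/118) + (57/118)·log₂(57/118) + (9/118)·log₂(9/118) + (33/118)·log₂(33/118))
  = 1.8815 bits

1.8815 bits


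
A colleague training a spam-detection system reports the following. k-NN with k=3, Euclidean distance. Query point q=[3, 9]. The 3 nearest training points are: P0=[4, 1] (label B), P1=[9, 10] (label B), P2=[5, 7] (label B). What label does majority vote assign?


d(q,P0) = 8.0623  (label B)
d(q,P1) = 6.0828  (label B)
d(q,P2) = 2.8284  (label B)
Votes: A=0, B=3
Majority → B

B


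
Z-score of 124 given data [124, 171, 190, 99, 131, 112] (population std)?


μ = 137.8333, σ = 32.2357
z = (124 - 137.8333)/32.2357 = -0.4291

-0.4291


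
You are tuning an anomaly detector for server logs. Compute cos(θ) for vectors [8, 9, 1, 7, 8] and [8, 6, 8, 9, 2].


A·B = 8·8 + 9·6 + 1·8 + 7·9 + 8·2 = 205
‖A‖ = √259 = 16.0935, ‖B‖ = √249 = 15.7797
cos = 205/(√259·√249) = 205/√64491 = 0.8072

0.8072


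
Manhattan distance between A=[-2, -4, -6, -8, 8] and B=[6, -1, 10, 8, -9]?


d = |-2-6| + |-4+ 1| + |-6-10| + |-8-8| + |8+ 9|
  = 8 + 3 + 16 + 16 + 17
  = 60

60


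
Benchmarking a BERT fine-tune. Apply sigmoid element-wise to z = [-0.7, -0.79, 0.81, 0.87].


σ(-0.7) = 1/(1+e^0.7) = 0.3318
σ(-0.79) = 1/(1+e^0.79) = 0.3122
σ(0.81) = 1/(1+e^-0.81) = 0.6921
σ(0.87) = 1/(1+e^-0.87) = 0.7047
result = [0.3318, 0.3122, 0.6921, 0.7047]

[0.3318, 0.3122, 0.6921, 0.7047]


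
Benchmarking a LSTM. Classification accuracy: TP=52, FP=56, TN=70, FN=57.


Accuracy = (TP+TN)/(TP+TN+FP+FN)
= (52+70)/(235)
= 122/235 = 51.91%

51.91%


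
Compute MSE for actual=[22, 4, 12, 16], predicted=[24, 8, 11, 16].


Squared errors: (22-24)²=4, (4-8)²=16, (12-11)²=1, (16-16)²=0
Sum = 21
MSE = 21/4 = 21/4

21/4


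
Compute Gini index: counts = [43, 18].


Probabilities: [43/61, 18/61] ≈ [0.7049, 0.2951]
Σpᵢ² = (1849 + 324)/61² = 2173/3721
Gini = 1 - Σpᵢ² = 1 - 2173/3721 = 0.416

0.416


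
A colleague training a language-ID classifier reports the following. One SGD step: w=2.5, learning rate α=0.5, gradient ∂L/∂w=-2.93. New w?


w_new = w - α·∇
= 2.5 - 0.5·-2.93
= 2.5 + 1.465
= 3.965

3.965


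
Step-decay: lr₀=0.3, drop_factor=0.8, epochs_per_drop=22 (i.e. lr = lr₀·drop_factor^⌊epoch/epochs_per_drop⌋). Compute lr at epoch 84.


n_drops = ⌊84/22⌋ = 3
lr = 0.3·0.8^3 = 0.3·0.512 = 0.1536

0.1536


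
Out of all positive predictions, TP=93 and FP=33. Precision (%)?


Precision = TP/(TP+FP)
= 93/(93+33)
= 93/126 = 73.81%

73.81%


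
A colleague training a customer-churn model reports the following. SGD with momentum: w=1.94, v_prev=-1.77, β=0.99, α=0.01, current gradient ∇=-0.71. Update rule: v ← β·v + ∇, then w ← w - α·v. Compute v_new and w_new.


v_new = 0.99·-1.77 - 0.71 = -1.7523 - 0.71 = -2.4623
w_new = 1.94 - 0.01·-2.4623 = 1.94 + 0.024623 = 1.964623

v_new=-2.4623, w_new=1.964623


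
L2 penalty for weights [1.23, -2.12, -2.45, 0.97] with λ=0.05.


‖w‖₂² = (1.23)² + (-2.12)² + (-2.45)² + (0.97)²
     = 1.5129 + 4.4944 + 6.0025 + 0.9409
     = 12.9507
λ·‖w‖₂² = 0.05·12.9507 = 0.647535

0.647535


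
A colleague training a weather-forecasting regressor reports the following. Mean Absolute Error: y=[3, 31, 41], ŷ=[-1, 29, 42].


Absolute errors: |3+ 1|=4, |31-29|=2, |41-42|=1
Sum = 7
MAE = 7/3 = 7/3

7/3


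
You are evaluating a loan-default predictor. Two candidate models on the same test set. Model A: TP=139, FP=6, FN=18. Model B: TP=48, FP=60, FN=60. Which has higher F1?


Model A: P=139/145=0.9586, R=139/157=0.8854, F1=2PR/(P+R)=2TP/(2TP+FP+FN)=278/302=0.9205
Model B: P=48/108=0.4444, R=48/108=0.4444, F1=2PR/(P+R)=2TP/(2TP+FP+FN)=96/216=0.4444
0.9205 > 0.4444 → Model A

Model A


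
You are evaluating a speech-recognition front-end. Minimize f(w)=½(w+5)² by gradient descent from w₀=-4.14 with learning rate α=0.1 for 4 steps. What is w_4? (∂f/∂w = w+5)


step 1: grad = -4.14+5 = 0.86; w = -4.14 - 0.1·(0.86) = -4.226
step 2: grad = -4.226+5 = 0.774; w = -4.226 - 0.1·(0.774) = -4.3034
step 3: grad = -4.3034+5 = 0.6966; w = -4.3034 - 0.1·(0.6966) = -4.37306
step 4: grad = -4.37306+5 = 0.62694; w = -4.37306 - 0.1·(0.62694) = -4.435754

-4.435754


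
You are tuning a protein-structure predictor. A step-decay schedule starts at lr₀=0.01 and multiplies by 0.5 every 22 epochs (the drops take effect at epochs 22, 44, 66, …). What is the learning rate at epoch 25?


n_drops = ⌊25/22⌋ = 1
lr = 0.01·0.5^1 = 0.01·0.5 = 0.005

0.005


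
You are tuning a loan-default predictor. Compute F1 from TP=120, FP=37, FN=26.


Precision = 120/157 = 0.7643
Recall = 120/146 = 0.8219
F1 = 2·P·R/(P+R) = 2·TP/(2·TP+FP+FN) = 240/(240+37+26) = 240/303 = 0.7921

0.7921


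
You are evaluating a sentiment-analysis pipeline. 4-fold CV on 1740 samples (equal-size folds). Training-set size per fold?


Fold size = 1740/4 = 435
Training per fold = 1740 - 435 = 1305

1305


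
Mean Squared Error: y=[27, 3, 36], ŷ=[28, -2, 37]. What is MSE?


Squared errors: (27-28)²=1, (3+ 2)²=25, (36-37)²=1
Sum = 27
MSE = 27/3 = 9

9


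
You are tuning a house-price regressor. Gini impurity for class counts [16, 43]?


Probabilities: [16/59, 43/59] ≈ [0.2712, 0.7288]
Σpᵢ² = (256 + 1849)/59² = 2105/3481
Gini = 1 - Σpᵢ² = 1 - 2105/3481 = 0.3953

0.3953


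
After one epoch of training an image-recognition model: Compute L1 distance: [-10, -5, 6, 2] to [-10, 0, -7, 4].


d = |-10+ 10| + |-5-0| + |6+ 7| + |2-4|
  = 0 + 5 + 13 + 2
  = 20

20


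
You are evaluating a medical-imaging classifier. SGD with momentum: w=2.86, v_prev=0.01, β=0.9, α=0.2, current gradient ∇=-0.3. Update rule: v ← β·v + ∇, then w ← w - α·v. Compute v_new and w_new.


v_new = 0.9·0.01 - 0.3 = 0.009 - 0.3 = -0.291
w_new = 2.86 - 0.2·-0.291 = 2.86 + 0.0582 = 2.9182

v_new=-0.291, w_new=2.9182


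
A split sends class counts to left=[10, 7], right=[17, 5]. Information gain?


Parent = [27, 12], H_parent = 0.8905
H_left = 0.9774 (n=17), H_right = 0.7732 (n=22)
H_children = (17/39)·0.9774 + (22/39)·0.7732 = 0.8622
IG = 0.8905 - 0.8622 = 0.0283

0.0283


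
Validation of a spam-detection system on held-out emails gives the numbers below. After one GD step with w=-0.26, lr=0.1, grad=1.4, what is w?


w_new = w - α·∇
= -0.26 - 0.1·1.4
= -0.26 - 0.14
= -0.4

-0.4


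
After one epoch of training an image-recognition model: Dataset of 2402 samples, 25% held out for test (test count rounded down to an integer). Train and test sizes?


Test = ⌊2402·25/100⌋ = 600
Train = 2402 - 600 = 1802

Train: 1802, Test: 600


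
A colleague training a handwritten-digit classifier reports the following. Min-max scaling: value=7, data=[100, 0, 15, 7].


min=0, max=100
(7-0)/(100-0) = 7/100 = 0.07

0.07


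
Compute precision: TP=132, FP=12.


Precision = TP/(TP+FP)
= 132/(132+12)
= 132/144 = 91.67%

91.67%


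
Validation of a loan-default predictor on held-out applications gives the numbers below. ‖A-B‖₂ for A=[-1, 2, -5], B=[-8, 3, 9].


d = √((-1+ 8)² + (2-3)² + (-5-9)²)
  = √(49 + 1 + 196)
  = √246 = 15.6844

15.6844


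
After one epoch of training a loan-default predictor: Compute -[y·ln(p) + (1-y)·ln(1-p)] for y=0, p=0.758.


BCE = -[y·ln(p) + (1-y)·ln(1-p)]
= -0 - 1·ln(1-0.758)
= -ln(0.242) = 1.4188

1.4188


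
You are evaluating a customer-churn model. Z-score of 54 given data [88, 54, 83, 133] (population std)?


μ = 89.5, σ = 28.271
z = (54 - 89.5)/28.271 = -1.2557

-1.2557


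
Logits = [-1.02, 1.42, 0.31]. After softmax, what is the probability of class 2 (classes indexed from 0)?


Exponentials: e^-1.02=0.3606, e^1.42=4.1371, e^0.31=1.3634
Sum = 5.8611
Softmax = [0.0615, 0.7059, 0.2326]
p[2] = 1.3634/5.8611 = 0.2326

0.2326


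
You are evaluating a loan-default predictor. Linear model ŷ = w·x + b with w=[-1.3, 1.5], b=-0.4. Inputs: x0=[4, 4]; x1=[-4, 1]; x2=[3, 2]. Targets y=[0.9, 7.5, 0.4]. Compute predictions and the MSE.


ŷ0 = (-1.3)·(4) + (1.5)·(4) - 0.4 = 0.4
ŷ1 = (-1.3)·(-4) + (1.5)·(1) - 0.4 = 6.3
ŷ2 = (-1.3)·(3) + (1.5)·(2) - 0.4 = -1.3
errors² = [0.25, 1.44, 2.89]
MSE = 4.5800/3 = 1.5267

1.5267


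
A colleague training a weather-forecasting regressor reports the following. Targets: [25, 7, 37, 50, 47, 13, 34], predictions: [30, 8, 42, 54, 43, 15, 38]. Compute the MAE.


Absolute errors: |25-30|=5, |7-8|=1, |37-42|=5, |50-54|=4, |47-43|=4, |13-15|=2, |34-38|=4
Sum = 25
MAE = 25/7 = 25/7

25/7


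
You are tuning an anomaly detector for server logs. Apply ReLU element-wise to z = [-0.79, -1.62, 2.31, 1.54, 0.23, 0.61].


ReLU(-0.79) = max(0, -0.79) = 0.0
ReLU(-1.62) = max(0, -1.62) = 0.0
ReLU(2.31) = max(0, 2.31) = 2.31
ReLU(1.54) = max(0, 1.54) = 1.54
ReLU(0.23) = max(0, 0.23) = 0.23
ReLU(0.61) = max(0, 0.61) = 0.61
result = [0.0, 0.0, 2.31, 1.54, 0.23, 0.61]

[0.0, 0.0, 2.31, 1.54, 0.23, 0.61]


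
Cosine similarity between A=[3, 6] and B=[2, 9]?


A·B = 3·2 + 6·9 = 60
‖A‖ = √45 = 6.7082, ‖B‖ = √85 = 9.2195
cos = 60/(√45·√85) = 60/√3825 = 0.9701

0.9701


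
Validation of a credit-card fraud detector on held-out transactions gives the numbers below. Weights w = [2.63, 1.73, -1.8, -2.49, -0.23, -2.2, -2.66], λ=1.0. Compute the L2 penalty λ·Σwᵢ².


‖w‖₂² = (2.63)² + (1.73)² + (-1.8)² + (-2.49)² + (-0.23)² + (-2.2)² + (-2.66)²
     = 6.9169 + 2.9929 + 3.24 + 6.2001 + 0.0529 + 4.84 + 7.0756
     = 31.3184
λ·‖w‖₂² = 1.0·31.3184 = 31.3184

31.3184


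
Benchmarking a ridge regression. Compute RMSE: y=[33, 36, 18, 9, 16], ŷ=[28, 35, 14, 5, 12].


MSE = 74/5 = 14.8
RMSE = √(74/5) = 3.8471

3.8471


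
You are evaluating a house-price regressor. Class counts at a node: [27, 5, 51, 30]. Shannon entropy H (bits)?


Probabilities: [27/113, 5/113, 51/113, 30/113] ≈ [0.2389, 0.0442, 0.4513, 0.2655]
H = -((27/113)·log₂(27/113) + (5/113)·log₂(5/113) + (51/113)·log₂(51/113) + (30/113)·log₂(30/113))
  = 1.7185 bits

1.7185 bits


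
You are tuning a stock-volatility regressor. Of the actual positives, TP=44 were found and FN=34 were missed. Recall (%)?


Recall = TP/(TP+FN)
= 44/(44+34)
= 44/78 = 56.41%

56.41%


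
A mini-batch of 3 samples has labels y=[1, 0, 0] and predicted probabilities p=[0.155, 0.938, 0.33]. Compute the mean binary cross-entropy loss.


L[0] = -ln(0.155) = 1.8643
L[1] = -ln(1-0.938) = -ln(0.062) = 2.7806
L[2] = -ln(1-0.33) = -ln(0.67) = 0.4005
mean = (1.8643 + 2.7806 + 0.4005)/3 = 1.6818

1.6818


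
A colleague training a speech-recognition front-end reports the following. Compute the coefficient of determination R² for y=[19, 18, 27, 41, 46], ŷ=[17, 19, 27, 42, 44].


ȳ = 30.2
SS_res = Σ(y-ŷ)² = 10
SS_tot = Σ(y-ȳ)² = 650.8
R² = 1 - SS_res/SS_tot = 1 - 0.0154 = 0.9846

0.9846


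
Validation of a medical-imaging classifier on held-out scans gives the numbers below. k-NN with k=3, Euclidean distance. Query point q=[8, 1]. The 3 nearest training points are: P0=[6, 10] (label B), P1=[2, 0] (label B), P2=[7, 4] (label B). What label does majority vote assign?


d(q,P0) = 9.2195  (label B)
d(q,P1) = 6.0828  (label B)
d(q,P2) = 3.1623  (label B)
Votes: A=0, B=3
Majority → B

B


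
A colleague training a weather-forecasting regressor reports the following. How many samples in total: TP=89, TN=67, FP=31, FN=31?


Total = TP + TN + FP + FN
= 89 + 67 + 31 + 31
= 218
(Predicted positive: 120, predicted negative: 98)

218


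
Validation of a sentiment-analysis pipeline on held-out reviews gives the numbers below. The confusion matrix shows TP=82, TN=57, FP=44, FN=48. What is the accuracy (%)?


Accuracy = (TP+TN)/(TP+TN+FP+FN)
= (82+57)/(231)
= 139/231 = 60.17%

60.17%


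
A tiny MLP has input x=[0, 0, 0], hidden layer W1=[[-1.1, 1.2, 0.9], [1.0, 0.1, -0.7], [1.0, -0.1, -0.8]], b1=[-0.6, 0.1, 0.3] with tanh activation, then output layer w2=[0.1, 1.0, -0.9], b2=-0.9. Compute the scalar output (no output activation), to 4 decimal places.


z1[0] = (-1.1)·(0) + (1.2)·(0) + (0.9)·(0) - 0.6 = -0.6
z1[1] = (1.0)·(0) + (0.1)·(0) + (-0.7)·(0) + 0.1 = 0.1
z1[2] = (1.0)·(0) + (-0.1)·(0) + (-0.8)·(0) + 0.3 = 0.3
h = tanh(z1) = [-0.537, 0.0997, 0.2913]
output = (0.1)·(-0.537) + (1.0)·(0.0997) + (-0.9)·(0.2913) - 0.9 = -1.1162

-1.1162


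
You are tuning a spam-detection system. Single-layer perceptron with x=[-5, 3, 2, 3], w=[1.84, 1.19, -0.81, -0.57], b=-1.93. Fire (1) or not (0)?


z = (-5)·(1.84) + (3)·(1.19) + (2)·(-0.81) + (3)·(-0.57) - 1.93
  = -10.89
step(z) = 0 (z<0)

0


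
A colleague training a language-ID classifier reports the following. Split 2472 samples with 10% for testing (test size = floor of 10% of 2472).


Test = ⌊2472·10/100⌋ = 247
Train = 2472 - 247 = 2225

Train: 2225, Test: 247


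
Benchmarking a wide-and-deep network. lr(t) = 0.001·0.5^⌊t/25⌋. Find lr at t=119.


n_drops = ⌊119/25⌋ = 4
lr = 0.001·0.5^4 = 0.001·0.0625 = 0.0000625

0.0000625


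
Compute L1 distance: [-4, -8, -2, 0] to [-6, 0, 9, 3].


d = |-4+ 6| + |-8-0| + |-2-9| + |0-3|
  = 2 + 8 + 11 + 3
  = 24

24


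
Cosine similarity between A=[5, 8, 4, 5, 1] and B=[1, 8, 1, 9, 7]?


A·B = 5·1 + 8·8 + 4·1 + 5·9 + 1·7 = 125
‖A‖ = √131 = 11.4455, ‖B‖ = √196 = 14
cos = 125/(√131·√196) = 125/√25676 = 0.7801

0.7801


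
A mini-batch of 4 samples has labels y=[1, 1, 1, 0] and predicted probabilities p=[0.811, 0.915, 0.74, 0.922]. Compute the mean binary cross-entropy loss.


L[0] = -ln(0.811) = 0.2095
L[1] = -ln(0.915) = 0.0888
L[2] = -ln(0.74) = 0.3011
L[3] = -ln(1-0.922) = -ln(0.078) = 2.551
mean = (0.2095 + 0.0888 + 0.3011 + 2.551)/4 = 0.7876

0.7876


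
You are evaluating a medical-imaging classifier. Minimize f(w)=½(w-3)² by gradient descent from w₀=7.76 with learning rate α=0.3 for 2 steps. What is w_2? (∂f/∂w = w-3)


step 1: grad = 7.76-3 = 4.76; w = 7.76 - 0.3·(4.76) = 6.332
step 2: grad = 6.332-3 = 3.332; w = 6.332 - 0.3·(3.332) = 5.3324

5.3324


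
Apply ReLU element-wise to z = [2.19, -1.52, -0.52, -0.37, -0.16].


ReLU(2.19) = max(0, 2.19) = 2.19
ReLU(-1.52) = max(0, -1.52) = 0.0
ReLU(-0.52) = max(0, -0.52) = 0.0
ReLU(-0.37) = max(0, -0.37) = 0.0
ReLU(-0.16) = max(0, -0.16) = 0.0
result = [2.19, 0.0, 0.0, 0.0, 0.0]

[2.19, 0.0, 0.0, 0.0, 0.0]


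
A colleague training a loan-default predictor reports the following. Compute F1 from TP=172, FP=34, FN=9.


Precision = 172/206 = 0.835
Recall = 172/181 = 0.9503
F1 = 2·P·R/(P+R) = 2·TP/(2·TP+FP+FN) = 344/(344+34+9) = 344/387 = 0.8889

0.8889


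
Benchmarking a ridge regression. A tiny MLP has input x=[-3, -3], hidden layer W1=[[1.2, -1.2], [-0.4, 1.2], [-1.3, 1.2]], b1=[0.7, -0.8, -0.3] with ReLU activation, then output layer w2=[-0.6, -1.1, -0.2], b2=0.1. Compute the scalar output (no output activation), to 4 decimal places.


z1[0] = (1.2)·(-3) + (-1.2)·(-3) + 0.7 = 0.7
z1[1] = (-0.4)·(-3) + (1.2)·(-3) - 0.8 = -3.2
z1[2] = (-1.3)·(-3) + (1.2)·(-3) - 0.3 = 0.0
h = ReLU(z1) = [0.7, 0.0, 0.0]
output = (-0.6)·(0.7) + (-1.1)·(0.0) + (-0.2)·(0.0) + 0.1 = -0.32

-0.32


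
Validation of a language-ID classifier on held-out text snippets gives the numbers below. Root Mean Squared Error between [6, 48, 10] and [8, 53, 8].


MSE = 33/3 = 11
RMSE = √(33/3) = 3.3166

3.3166


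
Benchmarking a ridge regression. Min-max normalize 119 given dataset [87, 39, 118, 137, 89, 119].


min=39, max=137
(119-39)/(137-39) = 80/98 = 0.8163

0.8163


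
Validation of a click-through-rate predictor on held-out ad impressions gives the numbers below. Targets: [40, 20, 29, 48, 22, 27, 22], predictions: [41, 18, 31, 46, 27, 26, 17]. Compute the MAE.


Absolute errors: |40-41|=1, |20-18|=2, |29-31|=2, |48-46|=2, |22-27|=5, |27-26|=1, |22-17|=5
Sum = 18
MAE = 18/7 = 18/7

18/7


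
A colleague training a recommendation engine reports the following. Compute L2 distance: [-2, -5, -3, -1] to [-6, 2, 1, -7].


d = √((-2+ 6)² + (-5-2)² + (-3-1)² + (-1+ 7)²)
  = √(16 + 49 + 16 + 36)
  = √117 = 10.8167

10.8167


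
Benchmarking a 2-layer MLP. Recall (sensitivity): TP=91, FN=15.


Recall = TP/(TP+FN)
= 91/(91+15)
= 91/106 = 85.85%

85.85%


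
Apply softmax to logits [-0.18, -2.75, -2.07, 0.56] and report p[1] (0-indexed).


Exponentials: e^-0.18=0.8353, e^-2.75=0.0639, e^-2.07=0.1262, e^0.56=1.7507
Sum = 2.7761
Softmax = [0.3009, 0.023, 0.0455, 0.6306]
p[1] = 0.0639/2.7761 = 0.023

0.023


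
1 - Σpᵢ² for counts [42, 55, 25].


Probabilities: [42/122, 55/122, 25/122] ≈ [0.3443, 0.4508, 0.2049]
Σpᵢ² = (1764 + 3025 + 625)/122² = 5414/14884
Gini = 1 - Σpᵢ² = 1 - 5414/14884 = 0.6363

0.6363


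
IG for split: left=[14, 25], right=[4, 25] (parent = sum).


Parent = [18, 50], H_parent = 0.8338
H_left = 0.9418 (n=39), H_right = 0.5788 (n=29)
H_children = (39/68)·0.9418 + (29/68)·0.5788 = 0.787
IG = 0.8338 - 0.787 = 0.0468

0.0468


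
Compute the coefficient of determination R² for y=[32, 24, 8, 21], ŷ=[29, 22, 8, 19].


ȳ = 21.25
SS_res = Σ(y-ŷ)² = 17
SS_tot = Σ(y-ȳ)² = 298.75
R² = 1 - SS_res/SS_tot = 1 - 0.0569 = 0.9431

0.9431


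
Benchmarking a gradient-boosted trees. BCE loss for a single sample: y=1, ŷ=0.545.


BCE = -[y·ln(p) + (1-y)·ln(1-p)]
= -1·ln(0.545) - 0
= -ln(0.545) = 0.607

0.607


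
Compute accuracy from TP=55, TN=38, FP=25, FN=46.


Accuracy = (TP+TN)/(TP+TN+FP+FN)
= (55+38)/(164)
= 93/164 = 56.71%

56.71%


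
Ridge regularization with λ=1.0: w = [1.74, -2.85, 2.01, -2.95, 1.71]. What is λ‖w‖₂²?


‖w‖₂² = (1.74)² + (-2.85)² + (2.01)² + (-2.95)² + (1.71)²
     = 3.0276 + 8.1225 + 4.0401 + 8.7025 + 2.9241
     = 26.8168
λ·‖w‖₂² = 1.0·26.8168 = 26.8168

26.8168


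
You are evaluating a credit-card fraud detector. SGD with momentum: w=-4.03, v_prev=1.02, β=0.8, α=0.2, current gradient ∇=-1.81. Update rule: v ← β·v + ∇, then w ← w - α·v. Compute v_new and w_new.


v_new = 0.8·1.02 - 1.81 = 0.816 - 1.81 = -0.994
w_new = -4.03 - 0.2·-0.994 = -4.03 + 0.1988 = -3.8312

v_new=-0.994, w_new=-3.8312


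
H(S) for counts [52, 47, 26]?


Probabilities: [52/125, 47/125, 26/125] ≈ [0.416, 0.376, 0.208]
H = -((52/125)·log₂(52/125) + (47/125)·log₂(47/125) + (26/125)·log₂(26/125))
  = 1.5282 bits

1.5282 bits


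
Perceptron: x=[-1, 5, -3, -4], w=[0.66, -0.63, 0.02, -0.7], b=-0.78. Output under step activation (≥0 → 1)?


z = (-1)·(0.66) + (5)·(-0.63) + (-3)·(0.02) + (-4)·(-0.7) - 0.78
  = -1.85
step(z) = 0 (z<0)

0


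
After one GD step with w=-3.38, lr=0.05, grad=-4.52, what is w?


w_new = w - α·∇
= -3.38 - 0.05·-4.52
= -3.38 + 0.226
= -3.154

-3.154


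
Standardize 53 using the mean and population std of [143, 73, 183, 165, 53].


μ = 123.4, σ = 51.3093
z = (53 - 123.4)/51.3093 = -1.3721

-1.3721


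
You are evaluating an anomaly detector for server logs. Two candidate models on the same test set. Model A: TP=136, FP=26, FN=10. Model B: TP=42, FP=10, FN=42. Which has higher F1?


Model A: P=136/162=0.8395, R=136/146=0.9315, F1=2PR/(P+R)=2TP/(2TP+FP+FN)=272/308=0.8831
Model B: P=42/52=0.8077, R=42/84=0.5, F1=2PR/(P+R)=2TP/(2TP+FP+FN)=84/136=0.6176
0.8831 > 0.6176 → Model A

Model A


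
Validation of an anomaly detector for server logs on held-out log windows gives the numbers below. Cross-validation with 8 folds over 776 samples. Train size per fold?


Fold size = 776/8 = 97
Training per fold = 776 - 97 = 679

679


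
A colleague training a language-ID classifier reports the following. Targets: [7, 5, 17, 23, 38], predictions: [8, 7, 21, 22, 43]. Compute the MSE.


Squared errors: (7-8)²=1, (5-7)²=4, (17-21)²=16, (23-22)²=1, (38-43)²=25
Sum = 47
MSE = 47/5 = 47/5

47/5


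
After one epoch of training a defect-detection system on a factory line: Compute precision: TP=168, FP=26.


Precision = TP/(TP+FP)
= 168/(168+26)
= 168/194 = 86.6%

86.6%


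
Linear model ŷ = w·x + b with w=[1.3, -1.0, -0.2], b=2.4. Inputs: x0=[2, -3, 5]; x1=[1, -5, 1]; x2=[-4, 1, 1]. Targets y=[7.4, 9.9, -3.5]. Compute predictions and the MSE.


ŷ0 = (1.3)·(2) + (-1.0)·(-3) + (-0.2)·(5) + 2.4 = 7.0
ŷ1 = (1.3)·(1) + (-1.0)·(-5) + (-0.2)·(1) + 2.4 = 8.5
ŷ2 = (1.3)·(-4) + (-1.0)·(1) + (-0.2)·(1) + 2.4 = -4.0
errors² = [0.16, 1.96, 0.25]
MSE = 2.3700/3 = 0.79

0.79


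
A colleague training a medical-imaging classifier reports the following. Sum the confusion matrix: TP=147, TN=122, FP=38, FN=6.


Total = TP + TN + FP + FN
= 147 + 122 + 38 + 6
= 313
(Predicted positive: 185, predicted negative: 128)

313


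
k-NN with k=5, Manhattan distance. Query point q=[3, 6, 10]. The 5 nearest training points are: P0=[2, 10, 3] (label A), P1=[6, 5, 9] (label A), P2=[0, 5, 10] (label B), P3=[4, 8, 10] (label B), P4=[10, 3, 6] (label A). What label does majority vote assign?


d(q,P0) = 12  (label A)
d(q,P1) = 5  (label A)
d(q,P2) = 4  (label B)
d(q,P3) = 3  (label B)
d(q,P4) = 14  (label A)
Votes: A=3, B=2
Majority → A

A


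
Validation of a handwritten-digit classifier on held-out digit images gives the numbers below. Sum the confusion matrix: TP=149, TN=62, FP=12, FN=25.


Total = TP + TN + FP + FN
= 149 + 62 + 12 + 25
= 248
(Predicted positive: 161, predicted negative: 87)

248


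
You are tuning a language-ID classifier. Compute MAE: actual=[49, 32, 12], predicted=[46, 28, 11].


Absolute errors: |49-46|=3, |32-28|=4, |12-11|=1
Sum = 8
MAE = 8/3 = 8/3

8/3


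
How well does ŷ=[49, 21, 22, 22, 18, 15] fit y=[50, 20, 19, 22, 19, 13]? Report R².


ȳ = 23.8333
SS_res = Σ(y-ŷ)² = 16
SS_tot = Σ(y-ȳ)² = 866.83
R² = 1 - SS_res/SS_tot = 1 - 0.0185 = 0.9815

0.9815


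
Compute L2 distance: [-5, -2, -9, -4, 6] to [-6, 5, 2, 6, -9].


d = √((-5+ 6)² + (-2-5)² + (-9-2)² + (-4-6)² + (6+ 9)²)
  = √(1 + 49 + 121 + 100 + 225)
  = √496 = 22.2711

22.2711


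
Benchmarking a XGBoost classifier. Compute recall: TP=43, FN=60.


Recall = TP/(TP+FN)
= 43/(43+60)
= 43/103 = 41.75%

41.75%


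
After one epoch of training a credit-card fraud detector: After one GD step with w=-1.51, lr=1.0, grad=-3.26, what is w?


w_new = w - α·∇
= -1.51 - 1.0·-3.26
= -1.51 + 3.26
= 1.75

1.75


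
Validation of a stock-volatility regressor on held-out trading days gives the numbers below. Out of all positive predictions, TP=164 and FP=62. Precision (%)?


Precision = TP/(TP+FP)
= 164/(164+62)
= 164/226 = 72.57%

72.57%


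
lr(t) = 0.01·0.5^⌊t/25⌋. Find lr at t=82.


n_drops = ⌊82/25⌋ = 3
lr = 0.01·0.5^3 = 0.01·0.125 = 0.00125

0.00125


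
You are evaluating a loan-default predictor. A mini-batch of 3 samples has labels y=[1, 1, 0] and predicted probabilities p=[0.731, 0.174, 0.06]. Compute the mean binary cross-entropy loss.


L[0] = -ln(0.731) = 0.3133
L[1] = -ln(0.174) = 1.7487
L[2] = -ln(1-0.06) = -ln(0.94) = 0.0619
mean = (0.3133 + 1.7487 + 0.0619)/3 = 0.708

0.708


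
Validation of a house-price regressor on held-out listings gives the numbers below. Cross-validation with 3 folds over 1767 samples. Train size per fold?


Fold size = 1767/3 = 589
Training per fold = 1767 - 589 = 1178

1178


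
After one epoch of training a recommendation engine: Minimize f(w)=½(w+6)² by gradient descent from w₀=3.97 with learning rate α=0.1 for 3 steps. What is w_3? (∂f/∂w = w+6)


step 1: grad = 3.97+6 = 9.97; w = 3.97 - 0.1·(9.97) = 2.973
step 2: grad = 2.973+6 = 8.973; w = 2.973 - 0.1·(8.973) = 2.0757
step 3: grad = 2.0757+6 = 8.0757; w = 2.0757 - 0.1·(8.0757) = 1.26813

1.26813


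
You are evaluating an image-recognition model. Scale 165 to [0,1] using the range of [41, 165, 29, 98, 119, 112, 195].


min=29, max=195
(165-29)/(195-29) = 136/166 = 0.8193

0.8193


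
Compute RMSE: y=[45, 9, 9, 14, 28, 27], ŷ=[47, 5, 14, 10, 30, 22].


MSE = 90/6 = 15
RMSE = √(90/6) = 3.873

3.873


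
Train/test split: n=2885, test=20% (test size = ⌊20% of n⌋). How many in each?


Test = ⌊2885·20/100⌋ = 577
Train = 2885 - 577 = 2308

Train: 2308, Test: 577


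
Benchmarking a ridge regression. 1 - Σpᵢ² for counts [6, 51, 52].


Probabilities: [6/109, 51/109, 52/109] ≈ [0.055, 0.4679, 0.4771]
Σpᵢ² = (36 + 2601 + 2704)/109² = 5341/11881
Gini = 1 - Σpᵢ² = 1 - 5341/11881 = 0.5505

0.5505


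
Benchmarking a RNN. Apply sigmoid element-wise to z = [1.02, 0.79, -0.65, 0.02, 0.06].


σ(1.02) = 1/(1+e^-1.02) = 0.735
σ(0.79) = 1/(1+e^-0.79) = 0.6878
σ(-0.65) = 1/(1+e^0.65) = 0.343
σ(0.02) = 1/(1+e^-0.02) = 0.505
σ(0.06) = 1/(1+e^-0.06) = 0.515
result = [0.735, 0.6878, 0.343, 0.505, 0.515]

[0.735, 0.6878, 0.343, 0.505, 0.515]


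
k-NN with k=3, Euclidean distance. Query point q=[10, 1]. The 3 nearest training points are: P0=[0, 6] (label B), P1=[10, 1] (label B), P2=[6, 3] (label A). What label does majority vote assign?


d(q,P0) = 11.1803  (label B)
d(q,P1) = 0.0  (label B)
d(q,P2) = 4.4721  (label A)
Votes: A=1, B=2
Majority → B

B


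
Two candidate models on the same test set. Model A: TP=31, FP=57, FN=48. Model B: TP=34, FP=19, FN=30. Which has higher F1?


Model A: P=31/88=0.3523, R=31/79=0.3924, F1=2PR/(P+R)=2TP/(2TP+FP+FN)=62/167=0.3713
Model B: P=34/53=0.6415, R=34/64=0.5312, F1=2PR/(P+R)=2TP/(2TP+FP+FN)=68/117=0.5812
0.3713 < 0.5812 → Model B

Model B


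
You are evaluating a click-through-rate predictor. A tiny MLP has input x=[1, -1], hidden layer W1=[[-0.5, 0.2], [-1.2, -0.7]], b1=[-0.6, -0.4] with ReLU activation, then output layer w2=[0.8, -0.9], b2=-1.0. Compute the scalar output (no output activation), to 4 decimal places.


z1[0] = (-0.5)·(1) + (0.2)·(-1) - 0.6 = -1.3
z1[1] = (-1.2)·(1) + (-0.7)·(-1) - 0.4 = -0.9
h = ReLU(z1) = [0.0, 0.0]
output = (0.8)·(0.0) + (-0.9)·(0.0) - 1.0 = -1.0

-1.0


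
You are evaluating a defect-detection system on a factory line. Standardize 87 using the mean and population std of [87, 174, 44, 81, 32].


μ = 83.6, σ = 49.8422
z = (87 - 83.6)/49.8422 = 0.0682

0.0682


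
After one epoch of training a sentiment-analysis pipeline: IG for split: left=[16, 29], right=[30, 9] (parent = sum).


Parent = [46, 38], H_parent = 0.9934
H_left = 0.9389 (n=45), H_right = 0.7793 (n=39)
H_children = (45/84)·0.9389 + (39/84)·0.7793 = 0.8648
IG = 0.9934 - 0.8648 = 0.1286

0.1286


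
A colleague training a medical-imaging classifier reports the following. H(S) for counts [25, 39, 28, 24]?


Probabilities: [25/116, 39/116, 28/116, 24/116] ≈ [0.2155, 0.3362, 0.2414, 0.2069]
H = -((25/116)·log₂(25/116) + (39/116)·log₂(39/116) + (28/116)·log₂(28/116) + (24/116)·log₂(24/116))
  = 1.9712 bits

1.9712 bits


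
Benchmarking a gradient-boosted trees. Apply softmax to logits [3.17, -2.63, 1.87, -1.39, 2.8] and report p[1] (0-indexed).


Exponentials: e^3.17=23.8075, e^-2.63=0.0721, e^1.87=6.4883, e^-1.39=0.2491, e^2.8=16.4446
Sum = 47.0616
Softmax = [0.5059, 0.0015, 0.1379, 0.0053, 0.3494]
p[1] = 0.0721/47.0616 = 0.0015

0.0015


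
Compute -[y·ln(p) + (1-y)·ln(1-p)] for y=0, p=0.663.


BCE = -[y·ln(p) + (1-y)·ln(1-p)]
= -0 - 1·ln(1-0.663)
= -ln(0.337) = 1.0877

1.0877


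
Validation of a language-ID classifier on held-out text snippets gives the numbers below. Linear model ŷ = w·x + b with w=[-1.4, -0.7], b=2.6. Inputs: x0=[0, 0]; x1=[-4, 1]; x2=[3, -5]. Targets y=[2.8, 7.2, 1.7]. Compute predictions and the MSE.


ŷ0 = (-1.4)·(0) + (-0.7)·(0) + 2.6 = 2.6
ŷ1 = (-1.4)·(-4) + (-0.7)·(1) + 2.6 = 7.5
ŷ2 = (-1.4)·(3) + (-0.7)·(-5) + 2.6 = 1.9
errors² = [0.04, 0.09, 0.04]
MSE = 0.1700/3 = 0.0567

0.0567


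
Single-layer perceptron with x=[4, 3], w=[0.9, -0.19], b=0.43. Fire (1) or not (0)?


z = (4)·(0.9) + (3)·(-0.19) + 0.43
  = 3.46
step(z) = 1 (z≥0)

1


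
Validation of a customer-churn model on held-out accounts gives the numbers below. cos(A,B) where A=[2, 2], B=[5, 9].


A·B = 2·5 + 2·9 = 28
‖A‖ = √8 = 2.8284, ‖B‖ = √106 = 10.2956
cos = 28/(√8·√106) = 28/√848 = 0.9615

0.9615


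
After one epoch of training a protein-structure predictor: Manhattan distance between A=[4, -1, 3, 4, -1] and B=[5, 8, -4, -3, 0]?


d = |4-5| + |-1-8| + |3+ 4| + |4+ 3| + |-1-0|
  = 1 + 9 + 7 + 7 + 1
  = 25

25


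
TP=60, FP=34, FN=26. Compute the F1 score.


Precision = 60/94 = 0.6383
Recall = 60/86 = 0.6977
F1 = 2·P·R/(P+R) = 2·TP/(2·TP+FP+FN) = 120/(120+34+26) = 120/180 = 0.6667

0.6667


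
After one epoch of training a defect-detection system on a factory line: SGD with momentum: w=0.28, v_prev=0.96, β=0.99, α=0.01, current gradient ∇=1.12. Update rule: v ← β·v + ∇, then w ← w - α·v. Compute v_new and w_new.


v_new = 0.99·0.96 + 1.12 = 0.9504 + 1.12 = 2.0704
w_new = 0.28 - 0.01·2.0704 = 0.28 - 0.020704 = 0.259296

v_new=2.0704, w_new=0.259296


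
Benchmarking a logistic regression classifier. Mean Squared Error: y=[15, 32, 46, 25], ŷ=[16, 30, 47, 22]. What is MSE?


Squared errors: (15-16)²=1, (32-30)²=4, (46-47)²=1, (25-22)²=9
Sum = 15
MSE = 15/4 = 15/4

15/4


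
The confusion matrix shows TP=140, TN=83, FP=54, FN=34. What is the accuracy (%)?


Accuracy = (TP+TN)/(TP+TN+FP+FN)
= (140+83)/(311)
= 223/311 = 71.7%

71.7%


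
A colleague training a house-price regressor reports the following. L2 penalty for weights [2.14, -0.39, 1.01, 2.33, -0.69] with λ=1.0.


‖w‖₂² = (2.14)² + (-0.39)² + (1.01)² + (2.33)² + (-0.69)²
     = 4.5796 + 0.1521 + 1.0201 + 5.4289 + 0.4761
     = 11.6568
λ·‖w‖₂² = 1.0·11.6568 = 11.6568

11.6568


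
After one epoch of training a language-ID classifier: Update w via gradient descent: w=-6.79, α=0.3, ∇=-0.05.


w_new = w - α·∇
= -6.79 - 0.3·-0.05
= -6.79 + 0.015
= -6.775

-6.775


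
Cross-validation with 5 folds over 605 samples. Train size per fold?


Fold size = 605/5 = 121
Training per fold = 605 - 121 = 484

484


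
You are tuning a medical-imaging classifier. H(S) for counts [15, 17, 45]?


Probabilities: [15/77, 17/77, 45/77] ≈ [0.1948, 0.2208, 0.5844]
H = -((15/77)·log₂(15/77) + (17/77)·log₂(17/77) + (45/77)·log₂(45/77))
  = 1.3938 bits

1.3938 bits


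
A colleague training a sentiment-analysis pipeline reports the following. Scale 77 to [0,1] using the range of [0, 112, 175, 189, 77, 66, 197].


min=0, max=197
(77-0)/(197-0) = 77/197 = 0.3909

0.3909


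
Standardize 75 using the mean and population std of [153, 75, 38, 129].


μ = 98.75, σ = 45.0354
z = (75 - 98.75)/45.0354 = -0.5274

-0.5274


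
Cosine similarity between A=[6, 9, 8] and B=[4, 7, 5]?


A·B = 6·4 + 9·7 + 8·5 = 127
‖A‖ = √181 = 13.4536, ‖B‖ = √90 = 9.4868
cos = 127/(√181·√90) = 127/√16290 = 0.995

0.995


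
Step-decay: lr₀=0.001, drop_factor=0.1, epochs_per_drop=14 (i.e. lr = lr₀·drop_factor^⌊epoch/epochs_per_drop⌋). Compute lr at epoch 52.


n_drops = ⌊52/14⌋ = 3
lr = 0.001·0.1^3 = 0.001·0.001 = 0.000001

0.000001
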